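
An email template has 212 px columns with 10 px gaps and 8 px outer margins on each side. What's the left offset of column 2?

230 px

Before column 2: the margin + 1 column + 1 gap.
Offset = 8 + 1·(212 + 10) = 8 + 222 = 230 px.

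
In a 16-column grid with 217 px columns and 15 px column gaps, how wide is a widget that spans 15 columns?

15-column span = 15·217 + 14·15 = 3465 px.

3465 px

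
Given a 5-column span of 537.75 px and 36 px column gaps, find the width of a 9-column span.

996.75 px

Subtracting 4 column gaps of 36 leaves 393.75 for 5 columns, so c = 78.75 px.
Span of 9: 9·78.75 + 8·36 = 708.75 + 288 = 996.75 px.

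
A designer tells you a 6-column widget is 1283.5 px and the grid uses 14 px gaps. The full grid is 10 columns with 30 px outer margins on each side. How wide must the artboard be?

2208.5 px

6 columns + 5 gaps: 6c + 5·14 = 1283.5.
6c = 1283.5 − 70 = 1213.5, so c = 202.25 px.
Artboard = 2·30 + 10·202.25 + 9·14 = 60 + 2022.5 + 126 = 2208.5 px.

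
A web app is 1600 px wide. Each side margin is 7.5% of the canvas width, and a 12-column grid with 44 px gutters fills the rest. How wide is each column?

73 px

1600 × (1 − 2·7.5%) = 1600 × 85% = 1360 px for the columns.
12c + 11·44 = 1360 → 12c = 876 → c = 73 px.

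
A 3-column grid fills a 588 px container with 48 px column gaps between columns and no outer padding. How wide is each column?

164 px

3c + 2·48 = 588 → 3c = 492 → c = 164 px.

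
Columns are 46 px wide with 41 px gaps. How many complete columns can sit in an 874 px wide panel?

k columns need k·46 + (k−1)·41 = k·87 − 41.
k·87 − 41 ≤ 874 → k ≤ 915 / 87 ≈ 10.52, so k = 10.

10 columns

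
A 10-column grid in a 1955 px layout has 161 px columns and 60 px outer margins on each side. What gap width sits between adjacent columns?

Subtract both margins: 1955 − 2·60 = 1835 px.
10·161 + 9g = 1835 → 9g = 225 → g = 25 px.

25 px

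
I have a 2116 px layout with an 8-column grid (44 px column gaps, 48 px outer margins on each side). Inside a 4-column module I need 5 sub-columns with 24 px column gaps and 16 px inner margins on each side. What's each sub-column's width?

Take off 96 px of margins, leaving 2020 px.
8c + 7·44 = 2020 → 8c = 1712 → c = 214 px.
Span of 4: 4·214 + 3·44 = 856 + 132 = 988 px.
Inner content = 988 − 2·16 = 956 px.
Subtracting 4 column gaps of 24 leaves 860 for 5 columns, so d = 172 px.

172 px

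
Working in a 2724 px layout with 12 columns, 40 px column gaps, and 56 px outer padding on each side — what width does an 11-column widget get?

Take off 112 px of margins, leaving 2612 px.
2612 − 11·40 = 2172; ÷12 gives c = 181 px.
11-column span = 11·181 + 10·40 = 2391 px.

2391 px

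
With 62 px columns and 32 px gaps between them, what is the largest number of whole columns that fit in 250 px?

3 columns: 3·62 + 2·32 = 250 px ≤ 250.
4 columns: 344 px > 250. So 3.

3 columns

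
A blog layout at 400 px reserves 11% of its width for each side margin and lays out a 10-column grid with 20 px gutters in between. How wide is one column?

400 × (1 − 2·11%) = 400 × 78% = 312 px for the columns.
10c + 9·20 = 312 → 10c = 132 → c = 13.2 px.

13.2 px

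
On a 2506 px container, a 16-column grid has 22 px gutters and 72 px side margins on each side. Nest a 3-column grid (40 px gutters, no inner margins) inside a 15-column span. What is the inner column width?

Inside the margins: 2506 − 144 = 2362 px.
2362 − 15·22 = 2032; ÷16 gives c = 127 px.
15-column span = 15·127 + 14·22 = 2213 px.
2213 − 2·40 = 2133; ÷3 gives d = 711 px.

711 px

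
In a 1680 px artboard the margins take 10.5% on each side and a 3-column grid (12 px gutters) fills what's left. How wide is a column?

Margins: 10.5% × 1680 = 176.4 px each, so content = 1680 − 352.8 = 1327.2 px.
Subtracting 2 gutters of 12 leaves 1303.2 for 3 columns, so c = 434.4 px.

434.4 px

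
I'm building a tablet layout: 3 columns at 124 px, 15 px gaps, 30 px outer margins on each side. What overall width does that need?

Canvas = 2·30 + 3·124 + 2·15 = 60 + 372 + 30 = 462 px.

462 px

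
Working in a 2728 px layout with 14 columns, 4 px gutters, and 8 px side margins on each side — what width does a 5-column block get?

966 px

Inside the margins: 2728 − 16 = 2712 px.
2712 − 13·4 = 2660; ÷14 gives c = 190 px.
5 columns plus 4 gutters: 950 + 16 = 966 px.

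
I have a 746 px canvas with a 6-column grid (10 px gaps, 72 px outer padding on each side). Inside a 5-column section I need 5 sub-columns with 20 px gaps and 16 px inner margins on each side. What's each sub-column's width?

Take off 144 px of margins, leaving 602 px.
602 − 5·10 = 552; ÷6 gives c = 92 px.
5 columns plus 4 gaps: 460 + 40 = 500 px.
Inner content = 500 − 2·16 = 468 px.
468 − 4·20 = 388; ÷5 gives d = 77.6 px.

77.6 px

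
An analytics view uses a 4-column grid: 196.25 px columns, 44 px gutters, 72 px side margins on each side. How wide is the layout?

Total width: 2·72 + 4·196.25 + 3·44 = 1061 px.

1061 px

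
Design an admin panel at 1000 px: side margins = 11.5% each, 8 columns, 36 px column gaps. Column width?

1000 × (1 − 2·11.5%) = 1000 × 77% = 770 px for the columns.
8c + 7·36 = 770 → 8c = 518 → c = 64.75 px.

64.75 px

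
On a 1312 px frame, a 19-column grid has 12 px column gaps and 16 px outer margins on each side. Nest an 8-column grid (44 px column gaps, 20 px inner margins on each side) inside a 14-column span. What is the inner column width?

Subtract both margins: 1312 − 2·16 = 1280 px.
19c + 18·12 = 1280 → 19c = 1064 → c = 56 px.
14-column span = 14·56 + 13·12 = 940 px.
Inner content = 940 − 2·20 = 900 px.
8d + 7·44 = 900 → 8d = 592 → d = 74 px.

74 px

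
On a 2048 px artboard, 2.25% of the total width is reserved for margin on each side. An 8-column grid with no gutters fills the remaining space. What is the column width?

244.48 px

2048 × (1 − 2·2.25%) = 2048 × 95.5% = 1955.84 px for the columns.
1955.84 / 8 = 244.48 px per column.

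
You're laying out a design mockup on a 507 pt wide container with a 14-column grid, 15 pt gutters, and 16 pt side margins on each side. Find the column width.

Inside the margins: 507 − 32 = 475 pt.
Subtracting 13 gutters of 15 leaves 280 for 14 columns, so c = 20 pt.

20 pt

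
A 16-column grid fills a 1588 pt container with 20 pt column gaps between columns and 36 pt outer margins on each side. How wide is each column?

Inside the margins: 1588 − 72 = 1516 pt.
Subtracting 15 column gaps of 20 leaves 1216 for 16 columns, so c = 76 pt.

76 pt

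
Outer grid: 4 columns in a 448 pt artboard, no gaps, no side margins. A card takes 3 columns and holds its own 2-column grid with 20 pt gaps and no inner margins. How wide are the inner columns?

With no gaps, each column is 448/4 = 112 pt.
With no gaps, 3 columns span 3·112 = 336 pt.
336 − 1·20 = 316; ÷2 gives d = 158 pt.

158 pt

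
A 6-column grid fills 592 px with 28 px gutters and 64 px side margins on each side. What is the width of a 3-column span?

Take off 128 px of margins, leaving 464 px.
6c + 5·28 = 464 → 6c = 324 → c = 54 px.
3-column span = 3·54 + 2·28 = 218 px.

218 px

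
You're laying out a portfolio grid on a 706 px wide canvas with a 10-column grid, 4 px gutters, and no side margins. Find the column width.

67 px

706 − 9·4 = 670; ÷10 gives c = 67 px.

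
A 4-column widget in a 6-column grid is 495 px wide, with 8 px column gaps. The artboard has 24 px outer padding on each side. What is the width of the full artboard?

Subtracting 3 column gaps of 8 leaves 471 for 4 columns, so c = 117.75 px.
Total width: 2·24 + 6·117.75 + 5·8 = 794.5 px.

794.5 px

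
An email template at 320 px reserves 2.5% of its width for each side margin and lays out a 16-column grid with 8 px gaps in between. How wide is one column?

Each margin = 2.5% of 320 = 8 px; content = 320 − 2·8 = 304 px.
Subtracting 15 gaps of 8 leaves 184 for 16 columns, so c = 11.5 px.

11.5 px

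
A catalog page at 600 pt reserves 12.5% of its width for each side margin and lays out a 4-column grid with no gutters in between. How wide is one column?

112.5 pt

Margins: 12.5% × 600 = 75 pt each, so content = 600 − 150 = 450 pt.
4c = 450 → c = 112.5 pt.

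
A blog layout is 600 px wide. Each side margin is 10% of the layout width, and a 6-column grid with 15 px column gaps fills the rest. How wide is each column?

67.5 px

Each margin = 10% of 600 = 60 px; content = 600 − 2·60 = 480 px.
6 columns + 5 column gaps: 6c + 5·15 = 480.
6c = 480 − 75 = 405, so c = 67.5 px.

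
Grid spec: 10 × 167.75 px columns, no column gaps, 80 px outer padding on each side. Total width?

1837.5 px

Total width: 2·80 + 10·167.75 = 1837.5 px.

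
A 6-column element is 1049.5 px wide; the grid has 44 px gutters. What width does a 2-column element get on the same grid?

6 columns + 5 gutters: 6c + 5·44 = 1049.5.
6c = 1049.5 − 220 = 829.5, so c = 138.25 px.
Span of 2: 2·138.25 + 1·44 = 276.5 + 44 = 320.5 px.

320.5 px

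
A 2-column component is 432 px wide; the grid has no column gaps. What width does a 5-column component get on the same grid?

432 / 2 = 216 px per column.
With no column gaps, 5 columns span 5·216 = 1080 px.

1080 px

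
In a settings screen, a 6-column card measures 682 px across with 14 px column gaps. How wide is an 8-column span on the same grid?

6c + 5·14 = 682 → 6c = 612 → c = 102 px.
8-column span = 8·102 + 7·14 = 914 px.

914 px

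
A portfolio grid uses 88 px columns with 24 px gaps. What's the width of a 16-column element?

Span of 16: 16·88 + 15·24 = 1408 + 360 = 1768 px.

1768 px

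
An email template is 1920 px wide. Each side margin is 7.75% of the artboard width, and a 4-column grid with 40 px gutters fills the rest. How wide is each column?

Margins: 7.75% × 1920 = 148.8 px each, so content = 1920 − 297.6 = 1622.4 px.
4c + 3·40 = 1622.4 → 4c = 1502.4 → c = 375.6 px.

375.6 px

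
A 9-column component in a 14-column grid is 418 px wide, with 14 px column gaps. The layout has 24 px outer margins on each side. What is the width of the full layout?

Subtracting 8 column gaps of 14 leaves 306 for 9 columns, so c = 34 px.
Layout = 2·24 + 14·34 + 13·14 = 48 + 476 + 182 = 706 px.

706 px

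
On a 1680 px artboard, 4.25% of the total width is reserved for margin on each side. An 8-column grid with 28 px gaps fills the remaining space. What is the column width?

1680 × (1 − 2·4.25%) = 1680 × 91.5% = 1537.2 px for the columns.
8c + 7·28 = 1537.2 → 8c = 1341.2 → c = 167.65 px.

167.65 px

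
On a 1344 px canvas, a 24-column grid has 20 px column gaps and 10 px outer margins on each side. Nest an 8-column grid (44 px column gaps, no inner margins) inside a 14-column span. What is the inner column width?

57 px

Inside the margins: 1344 − 20 = 1324 px.
24c + 23·20 = 1324 → 24c = 864 → c = 36 px.
14-column span = 14·36 + 13·20 = 764 px.
764 − 7·44 = 456; ÷8 gives d = 57 px.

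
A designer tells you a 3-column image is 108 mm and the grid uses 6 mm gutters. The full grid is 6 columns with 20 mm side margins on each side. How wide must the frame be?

262 mm

3c + 2·6 = 108 → 3c = 96 → c = 32 mm.
Total width: 2·20 + 6·32 + 5·6 = 262 mm.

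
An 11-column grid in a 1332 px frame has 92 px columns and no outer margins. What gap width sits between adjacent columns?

32 px

Columns use 1012 px, leaving 320 px across 10 gaps = 32 px each.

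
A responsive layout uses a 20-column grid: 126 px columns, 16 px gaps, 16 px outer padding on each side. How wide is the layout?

Adding margins, columns and gutters: 32 + 2520 + 304 = 2856 px.

2856 px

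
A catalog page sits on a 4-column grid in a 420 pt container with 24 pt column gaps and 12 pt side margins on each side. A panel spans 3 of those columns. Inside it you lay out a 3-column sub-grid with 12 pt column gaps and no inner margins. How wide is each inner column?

89 pt

Inside the margins: 420 − 24 = 396 pt.
4c + 3·24 = 396 → 4c = 324 → c = 81 pt.
3 columns plus 2 column gaps: 243 + 48 = 291 pt.
3d + 2·12 = 291 → 3d = 267 → d = 89 pt.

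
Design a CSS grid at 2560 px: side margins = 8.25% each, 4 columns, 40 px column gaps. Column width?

504.4 px

2560 × (1 − 2·8.25%) = 2560 × 83.5% = 2137.6 px for the columns.
2137.6 − 3·40 = 2017.6; ÷4 gives c = 504.4 px.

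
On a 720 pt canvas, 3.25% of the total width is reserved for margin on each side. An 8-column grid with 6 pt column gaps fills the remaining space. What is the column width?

720 × (1 − 2·3.25%) = 720 × 93.5% = 673.2 pt for the columns.
8 columns + 7 column gaps: 8c + 7·6 = 673.2.
8c = 673.2 − 42 = 631.2, so c = 78.9 pt.

78.9 pt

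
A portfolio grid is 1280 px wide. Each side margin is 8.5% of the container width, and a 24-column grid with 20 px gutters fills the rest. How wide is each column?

25.1 px

Each margin = 8.5% of 1280 = 108.8 px; content = 1280 − 2·108.8 = 1062.4 px.
24c + 23·20 = 1062.4 → 24c = 602.4 → c = 25.1 px.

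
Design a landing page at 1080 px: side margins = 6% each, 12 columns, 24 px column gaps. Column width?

57.2 px

1080 × (1 − 2·6%) = 1080 × 88% = 950.4 px for the columns.
12 columns + 11 column gaps: 12c + 11·24 = 950.4.
12c = 950.4 − 264 = 686.4, so c = 57.2 px.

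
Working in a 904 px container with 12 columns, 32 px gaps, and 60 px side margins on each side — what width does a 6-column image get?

Subtract both margins: 904 − 2·60 = 784 px.
12 columns + 11 gaps: 12c + 11·32 = 784.
12c = 784 − 352 = 432, so c = 36 px.
6 columns plus 5 gaps: 216 + 160 = 376 px.

376 px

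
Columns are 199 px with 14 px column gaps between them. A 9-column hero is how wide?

Span of 9: 9·199 + 8·14 = 1791 + 112 = 1903 px.

1903 px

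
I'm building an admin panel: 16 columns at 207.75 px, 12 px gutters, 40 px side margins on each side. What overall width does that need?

Artboard = 2·40 + 16·207.75 + 15·12 = 80 + 3324 + 180 = 3584 px.

3584 px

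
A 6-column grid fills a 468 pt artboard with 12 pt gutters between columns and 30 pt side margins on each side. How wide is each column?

Inside the margins: 468 − 60 = 408 pt.
Subtracting 5 gutters of 12 leaves 348 for 6 columns, so c = 58 pt.

58 pt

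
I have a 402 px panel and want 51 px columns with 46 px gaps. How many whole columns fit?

4 columns

Each extra column adds 51 + 46 = 97 px.
(402 + 46) / 97 = 4.62, so 4 columns fit.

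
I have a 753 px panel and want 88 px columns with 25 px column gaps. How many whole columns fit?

6 columns: 6·88 + 5·25 = 653 px ≤ 753.
7 columns: 766 px > 753. So 6.

6 columns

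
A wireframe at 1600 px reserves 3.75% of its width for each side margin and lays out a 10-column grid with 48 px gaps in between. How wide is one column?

Margins: 3.75% × 1600 = 60 px each, so content = 1600 − 120 = 1480 px.
10 columns + 9 gaps: 10c + 9·48 = 1480.
10c = 1480 − 432 = 1048, so c = 104.8 px.

104.8 px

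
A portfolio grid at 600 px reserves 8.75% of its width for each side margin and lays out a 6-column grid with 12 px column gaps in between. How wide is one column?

Each margin = 8.75% of 600 = 52.5 px; content = 600 − 2·52.5 = 495 px.
6c + 5·12 = 495 → 6c = 435 → c = 72.5 px.

72.5 px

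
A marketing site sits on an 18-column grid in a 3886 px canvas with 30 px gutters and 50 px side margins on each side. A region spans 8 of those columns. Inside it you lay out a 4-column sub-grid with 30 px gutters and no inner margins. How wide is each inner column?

394 px

Inside the margins: 3886 − 100 = 3786 px.
18c + 17·30 = 3786 → 18c = 3276 → c = 182 px.
8 columns plus 7 gutters: 1456 + 210 = 1666 px.
1666 − 3·30 = 1576; ÷4 gives d = 394 px.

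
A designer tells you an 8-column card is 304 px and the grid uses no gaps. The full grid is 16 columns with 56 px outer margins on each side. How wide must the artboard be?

720 px

304 / 8 = 38 px per column.
Artboard = 2·56 + 16·38 = 112 + 608 = 720 px.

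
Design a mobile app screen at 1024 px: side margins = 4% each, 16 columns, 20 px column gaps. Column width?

40.13 px

Margins: 4% × 1024 = 40.96 px each, so content = 1024 − 81.92 = 942.08 px.
16c + 15·20 = 942.08 → 16c = 642.08 → c = 40.13 px.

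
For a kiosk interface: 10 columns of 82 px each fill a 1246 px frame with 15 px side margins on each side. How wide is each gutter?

Content width = 1246 − 2·15 = 1216 px.
10·82 + 9g = 1216 → 9g = 396 → g = 44 px.

44 px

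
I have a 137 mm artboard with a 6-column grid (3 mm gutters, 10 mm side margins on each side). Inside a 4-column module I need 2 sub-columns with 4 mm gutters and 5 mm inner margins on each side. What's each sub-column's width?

31.5 mm

Take off 20 mm of margins, leaving 117 mm.
6c + 5·3 = 117 → 6c = 102 → c = 17 mm.
4-column span = 4·17 + 3·3 = 77 mm.
Inner content = 77 − 2·5 = 67 mm.
67 − 1·4 = 63; ÷2 gives d = 31.5 mm.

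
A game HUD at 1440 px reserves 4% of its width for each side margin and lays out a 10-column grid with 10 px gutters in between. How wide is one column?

Each margin = 4% of 1440 = 57.6 px; content = 1440 − 2·57.6 = 1324.8 px.
Subtracting 9 gutters of 10 leaves 1234.8 for 10 columns, so c = 123.48 px.

123.48 px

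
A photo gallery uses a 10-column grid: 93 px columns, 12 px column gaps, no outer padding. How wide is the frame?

Summing: 930 + 108 = 1038 px.

1038 px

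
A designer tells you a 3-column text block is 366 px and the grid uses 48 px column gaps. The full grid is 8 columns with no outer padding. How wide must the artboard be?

1056 px

366 − 2·48 = 270; ÷3 gives c = 90 px.
Artboard = 8·90 + 7·48 = 720 + 336 = 1056 px.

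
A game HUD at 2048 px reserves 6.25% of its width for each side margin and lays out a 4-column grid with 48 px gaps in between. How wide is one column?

412 px

Margins: 6.25% × 2048 = 128 px each, so content = 2048 − 256 = 1792 px.
Subtracting 3 gaps of 48 leaves 1648 for 4 columns, so c = 412 px.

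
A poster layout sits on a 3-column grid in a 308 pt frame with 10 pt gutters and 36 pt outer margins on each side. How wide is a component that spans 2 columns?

154 pt

Take off 72 pt of margins, leaving 236 pt.
3 columns + 2 gutters: 3c + 2·10 = 236.
3c = 236 − 20 = 216, so c = 72 pt.
Span of 2: 2·72 + 1·10 = 144 + 10 = 154 pt.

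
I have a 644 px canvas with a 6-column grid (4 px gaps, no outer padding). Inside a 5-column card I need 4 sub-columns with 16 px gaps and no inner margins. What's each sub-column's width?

Subtracting 5 gaps of 4 leaves 624 for 6 columns, so c = 104 px.
5-column span = 5·104 + 4·4 = 536 px.
4d + 3·16 = 536 → 4d = 488 → d = 122 px.

122 px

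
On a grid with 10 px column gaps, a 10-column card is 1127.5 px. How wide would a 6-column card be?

672.5 px

10 columns + 9 column gaps: 10c + 9·10 = 1127.5.
10c = 1127.5 − 90 = 1037.5, so c = 103.75 px.
6-column span = 6·103.75 + 5·10 = 672.5 px.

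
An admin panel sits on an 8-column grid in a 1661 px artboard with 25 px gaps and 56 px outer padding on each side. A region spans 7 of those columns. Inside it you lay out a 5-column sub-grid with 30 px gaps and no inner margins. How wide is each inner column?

246.45 px

Subtract both margins: 1661 − 2·56 = 1549 px.
8 columns + 7 gaps: 8c + 7·25 = 1549.
8c = 1549 − 175 = 1374, so c = 171.75 px.
7-column span = 7·171.75 + 6·25 = 1352.25 px.
5d + 4·30 = 1352.25 → 5d = 1232.25 → d = 246.45 px.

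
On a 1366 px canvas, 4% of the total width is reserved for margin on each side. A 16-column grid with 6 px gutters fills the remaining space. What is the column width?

Each margin = 4% of 1366 = 54.64 px; content = 1366 − 2·54.64 = 1256.72 px.
16 columns + 15 gutters: 16c + 15·6 = 1256.72.
16c = 1256.72 − 90 = 1166.72, so c = 72.92 px.

72.92 px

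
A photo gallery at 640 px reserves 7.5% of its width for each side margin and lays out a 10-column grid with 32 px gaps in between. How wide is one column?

Margins: 7.5% × 640 = 48 px each, so content = 640 − 96 = 544 px.
544 − 9·32 = 256; ÷10 gives c = 25.6 px.

25.6 px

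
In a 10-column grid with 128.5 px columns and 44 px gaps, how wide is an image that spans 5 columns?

5-column span = 5·128.5 + 4·44 = 818.5 px.

818.5 px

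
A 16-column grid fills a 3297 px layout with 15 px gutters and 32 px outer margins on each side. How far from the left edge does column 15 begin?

Subtract both margins: 3297 − 2·32 = 3233 px.
16c + 15·15 = 3233 → 16c = 3008 → c = 188 px.
Each column+gutter stride is 203 px; 14 of them past the 32 px margin is 32 + 2842 = 2874 px.

2874 px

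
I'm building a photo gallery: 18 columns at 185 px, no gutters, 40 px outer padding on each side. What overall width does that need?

Total width: 2·40 + 18·185 = 3410 px.

3410 px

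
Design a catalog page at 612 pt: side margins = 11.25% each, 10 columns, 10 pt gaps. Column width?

Margins: 11.25% × 612 = 68.85 pt each, so content = 612 − 137.7 = 474.3 pt.
10 columns + 9 gaps: 10c + 9·10 = 474.3.
10c = 474.3 − 90 = 384.3, so c = 38.43 pt.

38.43 pt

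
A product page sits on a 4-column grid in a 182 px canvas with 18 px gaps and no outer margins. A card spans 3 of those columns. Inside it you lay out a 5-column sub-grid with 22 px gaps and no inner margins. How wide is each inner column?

4c + 3·18 = 182 → 4c = 128 → c = 32 px.
3 columns plus 2 gaps: 96 + 36 = 132 px.
5 columns + 4 gaps: 5d + 4·22 = 132.
5d = 132 − 88 = 44, so d = 8.8 px.

8.8 px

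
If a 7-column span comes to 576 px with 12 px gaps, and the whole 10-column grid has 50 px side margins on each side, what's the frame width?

7 columns + 6 gaps: 7c + 6·12 = 576.
7c = 576 − 72 = 504, so c = 72 px.
Frame = 2·50 + 10·72 + 9·12 = 100 + 720 + 108 = 928 px.

928 px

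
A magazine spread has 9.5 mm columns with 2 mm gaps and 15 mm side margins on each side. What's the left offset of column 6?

72.5 mm

Each column+gutter stride is 11.5 mm; 5 of them past the 15 mm margin is 15 + 57.5 = 72.5 mm.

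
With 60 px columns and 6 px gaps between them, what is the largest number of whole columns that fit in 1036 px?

Each extra column adds 60 + 6 = 66 px.
(1036 + 6) / 66 = 15.79, so 15 columns fit.

15 columns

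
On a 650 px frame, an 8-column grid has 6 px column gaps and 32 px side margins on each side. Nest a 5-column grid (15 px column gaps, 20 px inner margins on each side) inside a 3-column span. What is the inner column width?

23.2 px

Outer content = 650 − 2·32 = 586 px.
8c + 7·6 = 586 → 8c = 544 → c = 68 px.
3-column span = 3·68 + 2·6 = 216 px.
Inner content = 216 − 2·20 = 176 px.
Subtracting 4 column gaps of 15 leaves 116 for 5 columns, so d = 23.2 px.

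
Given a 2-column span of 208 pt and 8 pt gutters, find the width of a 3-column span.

2 columns + 1 gutter: 2c + 1·8 = 208.
2c = 208 − 8 = 200, so c = 100 pt.
Span of 3: 3·100 + 2·8 = 300 + 16 = 316 pt.

316 pt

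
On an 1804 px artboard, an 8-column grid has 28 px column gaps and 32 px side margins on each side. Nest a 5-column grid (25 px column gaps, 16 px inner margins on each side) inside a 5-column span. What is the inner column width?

Outer content = 1804 − 2·32 = 1740 px.
1740 − 7·28 = 1544; ÷8 gives c = 193 px.
5 columns plus 4 column gaps: 965 + 112 = 1077 px.
Inner content = 1077 − 2·16 = 1045 px.
5d + 4·25 = 1045 → 5d = 945 → d = 189 px.

189 px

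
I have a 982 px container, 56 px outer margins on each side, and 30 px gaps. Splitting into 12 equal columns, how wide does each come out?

Take off 112 px of margins, leaving 870 px.
870 − 11·30 = 540; ÷12 gives c = 45 px.

45 px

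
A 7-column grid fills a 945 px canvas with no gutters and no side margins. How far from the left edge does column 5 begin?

With no gutters, each column is 945/7 = 135 px.
Each column+gutter stride is 135 px; with no margin, 4 of them is 540 px.

540 px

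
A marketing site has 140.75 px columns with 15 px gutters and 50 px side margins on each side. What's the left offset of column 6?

Column 6 starts at margin + 5·(column + gutter) = 50 + 5·155.75 = 828.75 px.

828.75 px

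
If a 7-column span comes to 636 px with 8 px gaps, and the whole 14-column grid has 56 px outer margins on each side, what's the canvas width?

636 − 6·8 = 588; ÷7 gives c = 84 px.
Total width: 2·56 + 14·84 + 13·8 = 1392 px.

1392 px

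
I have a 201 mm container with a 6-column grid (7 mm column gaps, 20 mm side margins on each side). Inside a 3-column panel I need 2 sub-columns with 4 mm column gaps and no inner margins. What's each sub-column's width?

36.5 mm

Take off 40 mm of margins, leaving 161 mm.
Subtracting 5 column gaps of 7 leaves 126 for 6 columns, so c = 21 mm.
3-column span = 3·21 + 2·7 = 77 mm.
Subtracting 1 column gap of 4 leaves 73 for 2 columns, so d = 36.5 mm.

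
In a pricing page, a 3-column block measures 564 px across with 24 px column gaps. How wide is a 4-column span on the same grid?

Subtracting 2 column gaps of 24 leaves 516 for 3 columns, so c = 172 px.
4 columns plus 3 column gaps: 688 + 72 = 760 px.

760 px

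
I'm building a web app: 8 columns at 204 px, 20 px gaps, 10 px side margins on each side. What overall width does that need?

Canvas = 2·10 + 8·204 + 7·20 = 20 + 1632 + 140 = 1792 px.

1792 px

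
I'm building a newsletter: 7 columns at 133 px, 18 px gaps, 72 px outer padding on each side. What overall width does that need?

1183 px

Layout = 2·72 + 7·133 + 6·18 = 144 + 931 + 108 = 1183 px.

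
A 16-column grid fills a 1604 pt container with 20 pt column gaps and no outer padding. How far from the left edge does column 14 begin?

1319.5 pt

16c + 15·20 = 1604 → 16c = 1304 → c = 81.5 pt.
No margin, so column 14 starts at 13·(column + gutter) = 13·101.5 = 1319.5 pt.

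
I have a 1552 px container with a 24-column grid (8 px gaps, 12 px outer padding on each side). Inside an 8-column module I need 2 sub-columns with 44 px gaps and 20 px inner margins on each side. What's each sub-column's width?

210 px

Take off 24 px of margins, leaving 1528 px.
24 columns + 23 gaps: 24c + 23·8 = 1528.
24c = 1528 − 184 = 1344, so c = 56 px.
8 columns plus 7 gaps: 448 + 56 = 504 px.
Inner content = 504 − 2·20 = 464 px.
2 columns + 1 gap: 2d + 1·44 = 464.
2d = 464 − 44 = 420, so d = 210 px.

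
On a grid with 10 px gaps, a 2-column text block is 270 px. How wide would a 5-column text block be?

690 px

270 − 1·10 = 260; ÷2 gives c = 130 px.
5 columns plus 4 gaps: 650 + 40 = 690 px.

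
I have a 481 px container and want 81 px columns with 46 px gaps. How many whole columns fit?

4 columns

k columns need k·81 + (k−1)·46 = k·127 − 46.
k·127 − 46 ≤ 481 → k ≤ 527 / 127 ≈ 4.15, so k = 4.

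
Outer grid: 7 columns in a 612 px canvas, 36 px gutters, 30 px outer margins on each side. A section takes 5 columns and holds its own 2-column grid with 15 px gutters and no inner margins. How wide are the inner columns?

184.5 px

Outer content = 612 − 2·30 = 552 px.
7 columns + 6 gutters: 7c + 6·36 = 552.
7c = 552 − 216 = 336, so c = 48 px.
5 columns plus 4 gutters: 240 + 144 = 384 px.
Subtracting 1 gutter of 15 leaves 369 for 2 columns, so d = 184.5 px.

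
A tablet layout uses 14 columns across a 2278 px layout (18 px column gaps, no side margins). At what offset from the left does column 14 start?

2132 px

Subtracting 13 column gaps of 18 leaves 2044 for 14 columns, so c = 146 px.
Each column+gutter stride is 164 px; with no margin, 13 of them is 2132 px.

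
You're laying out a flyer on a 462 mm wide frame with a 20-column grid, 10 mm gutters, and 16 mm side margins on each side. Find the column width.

Content width = 462 − 2·16 = 430 mm.
Subtracting 19 gutters of 10 leaves 240 for 20 columns, so c = 12 mm.

12 mm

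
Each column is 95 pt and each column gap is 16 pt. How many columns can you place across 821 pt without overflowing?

k columns need k·95 + (k−1)·16 = k·111 − 16.
k·111 − 16 ≤ 821 → k ≤ 837 / 111 ≈ 7.54, so k = 7.

7 columns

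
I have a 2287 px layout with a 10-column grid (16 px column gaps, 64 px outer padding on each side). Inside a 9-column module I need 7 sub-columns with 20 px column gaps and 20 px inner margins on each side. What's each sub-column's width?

254.5 px

Subtract both margins: 2287 − 2·64 = 2159 px.
10 columns + 9 column gaps: 10c + 9·16 = 2159.
10c = 2159 − 144 = 2015, so c = 201.5 px.
Span of 9: 9·201.5 + 8·16 = 1813.5 + 128 = 1941.5 px.
Inner content = 1941.5 − 2·20 = 1901.5 px.
1901.5 − 6·20 = 1781.5; ÷7 gives d = 254.5 px.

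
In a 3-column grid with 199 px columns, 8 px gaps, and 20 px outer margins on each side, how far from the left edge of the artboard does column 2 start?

227 px

Before column 2: the margin + 1 column + 1 gap.
Offset = 20 + 1·(199 + 8) = 20 + 207 = 227 px.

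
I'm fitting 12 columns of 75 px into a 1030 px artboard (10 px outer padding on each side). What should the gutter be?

Take off 20 px of margins, leaving 1010 px.
Columns use 900 px, leaving 110 px across 11 gutters = 10 px each.

10 px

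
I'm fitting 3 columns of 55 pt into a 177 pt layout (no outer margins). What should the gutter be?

6 pt

3·55 + 2g = 177 → 2g = 12 → g = 6 pt.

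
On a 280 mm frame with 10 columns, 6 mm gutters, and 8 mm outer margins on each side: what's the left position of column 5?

Inside the margins: 280 − 16 = 264 mm.
264 − 9·6 = 210; ÷10 gives c = 21 mm.
Each column+gutter stride is 27 mm; 4 of them past the 8 mm margin is 8 + 108 = 116 mm.

116 mm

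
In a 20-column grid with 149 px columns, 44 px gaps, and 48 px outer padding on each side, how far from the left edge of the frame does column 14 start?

2557 px

Before column 14: the margin + 13 columns + 13 gaps.
Offset = 48 + 13·(149 + 44) = 48 + 2509 = 2557 px.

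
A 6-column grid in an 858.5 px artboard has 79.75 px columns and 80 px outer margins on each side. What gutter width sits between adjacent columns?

44 px

Inside the margins: 858.5 − 160 = 698.5 px.
6·79.75 + 5g = 698.5 → 5g = 220 → g = 44 px.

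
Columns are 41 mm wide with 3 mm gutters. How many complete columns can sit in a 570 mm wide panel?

13 columns

k columns need k·41 + (k−1)·3 = k·44 − 3.
k·44 − 3 ≤ 570 → k ≤ 573 / 44 ≈ 13.02, so k = 13.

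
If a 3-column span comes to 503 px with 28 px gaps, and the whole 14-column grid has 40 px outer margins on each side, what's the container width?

2530 px

Subtracting 2 gaps of 28 leaves 447 for 3 columns, so c = 149 px.
Adding margins, columns and gutters: 80 + 2086 + 364 = 2530 px.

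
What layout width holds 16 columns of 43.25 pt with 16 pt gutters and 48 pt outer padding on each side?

Layout = 2·48 + 16·43.25 + 15·16 = 96 + 692 + 240 = 1028 pt.

1028 pt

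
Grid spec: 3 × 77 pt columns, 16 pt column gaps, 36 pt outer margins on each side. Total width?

335 pt

Layout = 2·36 + 3·77 + 2·16 = 72 + 231 + 32 = 335 pt.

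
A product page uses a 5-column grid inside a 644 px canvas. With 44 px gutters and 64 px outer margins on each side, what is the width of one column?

68 px

Content width = 644 − 2·64 = 516 px.
Subtracting 4 gutters of 44 leaves 340 for 5 columns, so c = 68 px.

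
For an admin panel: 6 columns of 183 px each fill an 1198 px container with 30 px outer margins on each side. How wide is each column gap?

8 px

Inside the margins: 1198 − 60 = 1138 px.
6 columns take 6·183 = 1098 px; remaining 40 splits into 5 column gaps.
g = 40 / 5 = 8 px.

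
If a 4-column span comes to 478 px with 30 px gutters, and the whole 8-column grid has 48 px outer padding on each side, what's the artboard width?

1082 px

4c + 3·30 = 478 → 4c = 388 → c = 97 px.
Artboard = 2·48 + 8·97 + 7·30 = 96 + 776 + 210 = 1082 px.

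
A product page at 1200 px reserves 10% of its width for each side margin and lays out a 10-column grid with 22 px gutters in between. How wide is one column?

76.2 px

1200 × (1 − 2·10%) = 1200 × 80% = 960 px for the columns.
10 columns + 9 gutters: 10c + 9·22 = 960.
10c = 960 − 198 = 762, so c = 76.2 px.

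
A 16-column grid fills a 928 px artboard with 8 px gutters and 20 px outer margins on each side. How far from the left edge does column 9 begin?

Inside the margins: 928 − 40 = 888 px.
16 columns + 15 gutters: 16c + 15·8 = 888.
16c = 888 − 120 = 768, so c = 48 px.
Before column 9: the margin + 8 columns + 8 gutters.
Offset = 20 + 8·(48 + 8) = 20 + 448 = 468 px.

468 px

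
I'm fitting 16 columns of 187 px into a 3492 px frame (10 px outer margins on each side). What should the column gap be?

Content width = 3492 − 2·10 = 3472 px.
16·187 + 15g = 3472 → 15g = 480 → g = 32 px.

32 px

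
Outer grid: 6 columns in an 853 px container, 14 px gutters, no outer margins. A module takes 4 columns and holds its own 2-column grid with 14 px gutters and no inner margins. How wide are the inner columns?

275 px

6c + 5·14 = 853 → 6c = 783 → c = 130.5 px.
4-column span = 4·130.5 + 3·14 = 564 px.
Subtracting 1 gutter of 14 leaves 550 for 2 columns, so d = 275 px.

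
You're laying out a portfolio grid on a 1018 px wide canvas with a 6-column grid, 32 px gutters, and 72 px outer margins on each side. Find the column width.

Inside the margins: 1018 − 144 = 874 px.
874 − 5·32 = 714; ÷6 gives c = 119 px.

119 px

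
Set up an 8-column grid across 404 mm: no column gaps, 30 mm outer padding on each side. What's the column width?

Take off 60 mm of margins, leaving 344 mm.
344 / 8 = 43 mm per column.

43 mm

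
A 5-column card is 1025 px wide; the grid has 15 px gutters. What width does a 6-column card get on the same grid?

1233 px

Subtracting 4 gutters of 15 leaves 965 for 5 columns, so c = 193 px.
6-column span = 6·193 + 5·15 = 1233 px.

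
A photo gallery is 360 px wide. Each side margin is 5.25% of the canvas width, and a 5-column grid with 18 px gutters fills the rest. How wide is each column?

Each margin = 5.25% of 360 = 18.9 px; content = 360 − 2·18.9 = 322.2 px.
5 columns + 4 gutters: 5c + 4·18 = 322.2.
5c = 322.2 − 72 = 250.2, so c = 50.04 px.

50.04 px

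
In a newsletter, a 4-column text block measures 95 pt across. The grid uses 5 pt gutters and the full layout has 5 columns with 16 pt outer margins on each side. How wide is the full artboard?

152 pt

4c + 3·5 = 95 → 4c = 80 → c = 20 pt.
Adding margins, columns and gutters: 32 + 100 + 20 = 152 pt.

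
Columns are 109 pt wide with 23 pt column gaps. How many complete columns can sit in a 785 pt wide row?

6 columns

Each extra column adds 109 + 23 = 132 pt.
(785 + 23) / 132 = 6.12, so 6 columns fit.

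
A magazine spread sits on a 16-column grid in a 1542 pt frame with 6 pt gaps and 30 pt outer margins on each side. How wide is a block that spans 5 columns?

Subtract both margins: 1542 − 2·30 = 1482 pt.
16c + 15·6 = 1482 → 16c = 1392 → c = 87 pt.
Span of 5: 5·87 + 4·6 = 435 + 24 = 459 pt.

459 pt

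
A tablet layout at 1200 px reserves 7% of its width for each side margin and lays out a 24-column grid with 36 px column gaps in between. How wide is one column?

Margins: 7% × 1200 = 84 px each, so content = 1200 − 168 = 1032 px.
24c + 23·36 = 1032 → 24c = 204 → c = 8.5 px.

8.5 px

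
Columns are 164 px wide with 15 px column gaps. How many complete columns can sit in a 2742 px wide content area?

Each extra column adds 164 + 15 = 179 px.
(2742 + 15) / 179 = 15.40, so 15 columns fit.

15 columns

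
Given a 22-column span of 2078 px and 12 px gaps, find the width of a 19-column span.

1793 px

22c + 21·12 = 2078 → 22c = 1826 → c = 83 px.
Span of 19: 19·83 + 18·12 = 1577 + 216 = 1793 px.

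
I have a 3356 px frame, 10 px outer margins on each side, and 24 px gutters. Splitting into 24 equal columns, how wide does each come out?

116 px

Content width = 3356 − 2·10 = 3336 px.
Subtracting 23 gutters of 24 leaves 2784 for 24 columns, so c = 116 px.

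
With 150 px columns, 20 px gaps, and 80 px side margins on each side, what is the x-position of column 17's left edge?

Column 17 starts at margin + 16·(column + gutter) = 80 + 16·170 = 2800 px.

2800 px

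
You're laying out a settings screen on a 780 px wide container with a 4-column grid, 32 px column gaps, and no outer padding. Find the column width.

4c + 3·32 = 780 → 4c = 684 → c = 171 px.

171 px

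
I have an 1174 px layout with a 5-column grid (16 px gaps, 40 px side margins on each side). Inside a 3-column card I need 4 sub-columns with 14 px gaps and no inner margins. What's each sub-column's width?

Inside the margins: 1174 − 80 = 1094 px.
Subtracting 4 gaps of 16 leaves 1030 for 5 columns, so c = 206 px.
3-column span = 3·206 + 2·16 = 650 px.
650 − 3·14 = 608; ÷4 gives d = 152 px.

152 px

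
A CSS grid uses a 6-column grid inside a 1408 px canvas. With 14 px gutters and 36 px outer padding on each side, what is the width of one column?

Take off 72 px of margins, leaving 1336 px.
1336 − 5·14 = 1266; ÷6 gives c = 211 px.

211 px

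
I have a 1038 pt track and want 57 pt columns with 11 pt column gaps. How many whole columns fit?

15 columns

15 columns: 15·57 + 14·11 = 1009 pt ≤ 1038.
16 columns: 1077 pt > 1038. So 15.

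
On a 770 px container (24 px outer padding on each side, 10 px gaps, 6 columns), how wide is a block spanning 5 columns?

600 px

Content width = 770 − 2·24 = 722 px.
722 − 5·10 = 672; ÷6 gives c = 112 px.
5 columns plus 4 gaps: 560 + 40 = 600 px.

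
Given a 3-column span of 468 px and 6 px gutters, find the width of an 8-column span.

1258 px

3c + 2·6 = 468 → 3c = 456 → c = 152 px.
8-column span = 8·152 + 7·6 = 1258 px.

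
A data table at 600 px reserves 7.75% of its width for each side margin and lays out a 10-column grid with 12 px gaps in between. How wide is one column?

600 × (1 − 2·7.75%) = 600 × 84.5% = 507 px for the columns.
10c + 9·12 = 507 → 10c = 399 → c = 39.9 px.

39.9 px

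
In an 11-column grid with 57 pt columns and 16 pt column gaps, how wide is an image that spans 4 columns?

276 pt

Span of 4: 4·57 + 3·16 = 228 + 48 = 276 pt.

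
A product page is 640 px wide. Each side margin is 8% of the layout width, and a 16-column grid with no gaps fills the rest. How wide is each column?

33.6 px

Each margin = 8% of 640 = 51.2 px; content = 640 − 2·51.2 = 537.6 px.
537.6 / 16 = 33.6 px per column.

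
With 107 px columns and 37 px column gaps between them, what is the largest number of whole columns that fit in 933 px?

6 columns

Each extra column adds 107 + 37 = 144 px.
(933 + 37) / 144 = 6.74, so 6 columns fit.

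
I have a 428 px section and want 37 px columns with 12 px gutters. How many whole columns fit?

8 columns

8 columns: 8·37 + 7·12 = 380 px ≤ 428.
9 columns: 429 px > 428. So 8.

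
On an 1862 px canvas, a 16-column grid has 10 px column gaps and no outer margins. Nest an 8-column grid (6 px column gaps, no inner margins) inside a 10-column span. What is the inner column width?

Subtracting 15 column gaps of 10 leaves 1712 for 16 columns, so c = 107 px.
10 columns plus 9 column gaps: 1070 + 90 = 1160 px.
1160 − 7·6 = 1118; ÷8 gives d = 139.75 px.

139.75 px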